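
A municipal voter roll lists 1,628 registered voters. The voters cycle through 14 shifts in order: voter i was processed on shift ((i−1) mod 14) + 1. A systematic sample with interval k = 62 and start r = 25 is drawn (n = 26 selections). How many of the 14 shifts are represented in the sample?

7

Consecutive selections differ by k = 62, so their shift numbers differ by 62 mod 14 = 6.
gcd(62, 14) = 2, so the sample visits 14/2 = 7 distinct residues mod 14.
Start 25 is shift 11; the shifts hit are 1, 3, 5, 7, 9, 11, 13.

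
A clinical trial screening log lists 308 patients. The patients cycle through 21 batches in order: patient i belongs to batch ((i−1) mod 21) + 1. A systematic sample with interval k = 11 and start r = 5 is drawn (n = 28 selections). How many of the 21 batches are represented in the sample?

21

Consecutive selections differ by k = 11, so their batch numbers differ by 11 mod 21 = 11.
gcd(11, 21) = 1, so the sample visits 21/1 = 21 distinct residues mod 21.
Start 5 is batch 5; the batches hit are 1, 2, 3, 4, 5, 6, 7, 8, 9, 10, 11, 12, 13, 14, 15, 16, 17, 18, 19, 20, 21.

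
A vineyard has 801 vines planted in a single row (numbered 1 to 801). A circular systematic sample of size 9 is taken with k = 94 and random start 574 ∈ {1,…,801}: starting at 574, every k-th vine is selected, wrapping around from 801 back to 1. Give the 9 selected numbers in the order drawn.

Selection 1: 574
Selection 2: 574 + 94 = 668
Selection 3: 668 + 94 = 762
Selection 4: 762 + 94 = 856 → 856 − 801 = 55
Selection 5: 55 + 94 = 149
Selection 6: 149 + 94 = 243
Selection 7: 243 + 94 = 337
Selection 8: 337 + 94 = 431
Selection 9: 431 + 94 = 525

574, 668, 762, 55, 149, 243, 337, 431, 525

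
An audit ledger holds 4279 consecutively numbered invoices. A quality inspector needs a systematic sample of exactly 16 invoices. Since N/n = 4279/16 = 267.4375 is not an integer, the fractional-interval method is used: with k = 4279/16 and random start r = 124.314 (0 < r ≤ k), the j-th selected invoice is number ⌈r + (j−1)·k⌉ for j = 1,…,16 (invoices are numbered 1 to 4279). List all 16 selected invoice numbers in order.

125, 392, 660, 927, 1195, 1462, 1729, 1997, 2264, 2532, 2799, 3067, 3334, 3602, 3869, 4136

j=1: r + 0k = 124.314 → ⌈·⌉ = 125
j=2: r + 1k = 391.7515 → ⌈·⌉ = 392
j=3: r + 2k = 659.189 → ⌈·⌉ = 660
j=4: r + 3k = 926.6265 → ⌈·⌉ = 927
j=5: r + 4k = 1194.064 → ⌈·⌉ = 1195
j=6: r + 5k = 1461.5015 → ⌈·⌉ = 1462
j=7: r + 6k = 1728.939 → ⌈·⌉ = 1729
j=8: r + 7k = 1996.3765 → ⌈·⌉ = 1997
j=9: r + 8k = 2263.814 → ⌈·⌉ = 2264
j=10: r + 9k = 2531.2515 → ⌈·⌉ = 2532
j=11: r + 10k = 2798.689 → ⌈·⌉ = 2799
j=12: r + 11k = 3066.1265 → ⌈·⌉ = 3067
j=13: r + 12k = 3333.564 → ⌈·⌉ = 3334
j=14: r + 13k = 3601.0015 → ⌈·⌉ = 3602
j=15: r + 14k = 3868.439 → ⌈·⌉ = 3869
j=16: r + 15k = 4135.8765 → ⌈·⌉ = 4136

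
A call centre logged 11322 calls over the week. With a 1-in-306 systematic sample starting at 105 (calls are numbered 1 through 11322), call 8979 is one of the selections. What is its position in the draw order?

k = 306
position = (8979 − 105)/306 + 1 = 8874/306 + 1 = 29 + 1 = 30

30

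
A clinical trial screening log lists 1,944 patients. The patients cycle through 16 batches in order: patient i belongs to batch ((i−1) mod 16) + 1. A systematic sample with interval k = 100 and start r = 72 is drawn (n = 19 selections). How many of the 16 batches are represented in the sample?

4

Consecutive selections differ by k = 100, so their batch numbers differ by 100 mod 16 = 4.
gcd(100, 16) = 4, so the sample visits 16/4 = 4 distinct residues mod 16.
Start 72 is batch 8; the batches hit are 4, 8, 12, 16.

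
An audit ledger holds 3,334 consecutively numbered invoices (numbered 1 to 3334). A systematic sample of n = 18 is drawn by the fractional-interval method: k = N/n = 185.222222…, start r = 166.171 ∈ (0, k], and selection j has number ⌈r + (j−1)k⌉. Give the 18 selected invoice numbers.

167, 352, 537, 722, 908, 1093, 1278, 1463, 1648, 1834, 2019, 2204, 2389, 2575, 2760, 2945, 3130, 3315

j=1: r + 0k = 166.171 → ⌈·⌉ = 167
j=2: r + 1k = 351.393222… → ⌈·⌉ = 352
j=3: r + 2k = 536.615444… → ⌈·⌉ = 537
j=4: r + 3k = 721.837666… → ⌈·⌉ = 722
j=5: r + 4k = 907.059888… → ⌈·⌉ = 908
j=6: r + 5k = 1092.282111… → ⌈·⌉ = 1093
j=7: r + 6k = 1277.504333… → ⌈·⌉ = 1278
j=8: r + 7k = 1462.726555… → ⌈·⌉ = 1463
j=9: r + 8k = 1647.948777… → ⌈·⌉ = 1648
j=10: r + 9k = 1833.171 → ⌈·⌉ = 1834
j=11: r + 10k = 2018.393222… → ⌈·⌉ = 2019
j=12: r + 11k = 2203.615444… → ⌈·⌉ = 2204
j=13: r + 12k = 2388.837666… → ⌈·⌉ = 2389
j=14: r + 13k = 2574.059888… → ⌈·⌉ = 2575
j=15: r + 14k = 2759.282111… → ⌈·⌉ = 2760
j=16: r + 15k = 2944.504333… → ⌈·⌉ = 2945
j=17: r + 16k = 3129.726555… → ⌈·⌉ = 3130
j=18: r + 17k = 3314.948777… → ⌈·⌉ = 3315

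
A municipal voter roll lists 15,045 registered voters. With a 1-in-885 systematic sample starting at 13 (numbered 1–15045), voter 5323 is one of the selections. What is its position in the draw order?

7

k = 885
position = (5323 − 13)/885 + 1 = 5310/885 + 1 = 6 + 1 = 7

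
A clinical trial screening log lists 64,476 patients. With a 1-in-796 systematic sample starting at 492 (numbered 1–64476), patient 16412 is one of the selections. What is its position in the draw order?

21

k = 796
position = (16412 − 492)/796 + 1 = 15920/796 + 1 = 20 + 1 = 21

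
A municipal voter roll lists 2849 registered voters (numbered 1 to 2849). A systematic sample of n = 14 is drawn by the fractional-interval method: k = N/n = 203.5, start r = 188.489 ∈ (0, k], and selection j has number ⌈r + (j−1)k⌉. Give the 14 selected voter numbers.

189, 392, 596, 799, 1003, 1206, 1410, 1613, 1817, 2020, 2224, 2427, 2631, 2834

j=1: r + 0k = 188.489 → ⌈·⌉ = 189
j=2: r + 1k = 391.989 → ⌈·⌉ = 392
j=3: r + 2k = 595.489 → ⌈·⌉ = 596
j=4: r + 3k = 798.989 → ⌈·⌉ = 799
j=5: r + 4k = 1002.489 → ⌈·⌉ = 1003
j=6: r + 5k = 1205.989 → ⌈·⌉ = 1206
j=7: r + 6k = 1409.489 → ⌈·⌉ = 1410
j=8: r + 7k = 1612.989 → ⌈·⌉ = 1613
j=9: r + 8k = 1816.489 → ⌈·⌉ = 1817
j=10: r + 9k = 2019.989 → ⌈·⌉ = 2020
j=11: r + 10k = 2223.489 → ⌈·⌉ = 2224
j=12: r + 11k = 2426.989 → ⌈·⌉ = 2427
j=13: r + 12k = 2630.489 → ⌈·⌉ = 2631
j=14: r + 13k = 2833.989 → ⌈·⌉ = 2834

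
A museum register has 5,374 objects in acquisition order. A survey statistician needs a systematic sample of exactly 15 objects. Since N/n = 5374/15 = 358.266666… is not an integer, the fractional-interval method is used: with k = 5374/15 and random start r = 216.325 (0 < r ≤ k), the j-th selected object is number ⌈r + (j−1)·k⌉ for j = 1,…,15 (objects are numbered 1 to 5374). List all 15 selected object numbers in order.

j=1: r + 0k = 216.325 → ⌈·⌉ = 217
j=2: r + 1k = 574.591666… → ⌈·⌉ = 575
j=3: r + 2k = 932.858333… → ⌈·⌉ = 933
j=4: r + 3k = 1291.125 → ⌈·⌉ = 1292
j=5: r + 4k = 1649.391666… → ⌈·⌉ = 1650
j=6: r + 5k = 2007.658333… → ⌈·⌉ = 2008
j=7: r + 6k = 2365.925 → ⌈·⌉ = 2366
j=8: r + 7k = 2724.191666… → ⌈·⌉ = 2725
j=9: r + 8k = 3082.458333… → ⌈·⌉ = 3083
j=10: r + 9k = 3440.725 → ⌈·⌉ = 3441
j=11: r + 10k = 3798.991666… → ⌈·⌉ = 3799
j=12: r + 11k = 4157.258333… → ⌈·⌉ = 4158
j=13: r + 12k = 4515.525 → ⌈·⌉ = 4516
j=14: r + 13k = 4873.791666… → ⌈·⌉ = 4874
j=15: r + 14k = 5232.058333… → ⌈·⌉ = 5233

217, 575, 933, 1292, 1650, 2008, 2366, 2725, 3083, 3441, 3799, 4158, 4516, 4874, 5233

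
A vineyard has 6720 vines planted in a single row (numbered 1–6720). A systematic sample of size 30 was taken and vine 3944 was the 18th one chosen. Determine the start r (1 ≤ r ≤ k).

136

k = 6720/30 = 224
r = 3944 − (18−1)×224 = 3944 − 3808 = 136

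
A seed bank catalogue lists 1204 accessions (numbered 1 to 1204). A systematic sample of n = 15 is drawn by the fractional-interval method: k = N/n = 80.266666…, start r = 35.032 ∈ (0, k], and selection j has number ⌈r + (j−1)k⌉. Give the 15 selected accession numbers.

j=1: r + 0k = 35.032 → ⌈·⌉ = 36
j=2: r + 1k = 115.298666… → ⌈·⌉ = 116
j=3: r + 2k = 195.565333… → ⌈·⌉ = 196
j=4: r + 3k = 275.832 → ⌈·⌉ = 276
j=5: r + 4k = 356.098666… → ⌈·⌉ = 357
j=6: r + 5k = 436.365333… → ⌈·⌉ = 437
j=7: r + 6k = 516.632 → ⌈·⌉ = 517
j=8: r + 7k = 596.898666… → ⌈·⌉ = 597
j=9: r + 8k = 677.165333… → ⌈·⌉ = 678
j=10: r + 9k = 757.432 → ⌈·⌉ = 758
j=11: r + 10k = 837.698666… → ⌈·⌉ = 838
j=12: r + 11k = 917.965333… → ⌈·⌉ = 918
j=13: r + 12k = 998.232 → ⌈·⌉ = 999
j=14: r + 13k = 1078.498666… → ⌈·⌉ = 1079
j=15: r + 14k = 1158.765333… → ⌈·⌉ = 1159

36, 116, 196, 276, 357, 437, 517, 597, 678, 758, 838, 918, 999, 1079, 1159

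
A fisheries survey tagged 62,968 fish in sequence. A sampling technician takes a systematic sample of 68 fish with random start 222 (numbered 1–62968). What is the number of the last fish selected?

62264

k = 62968/68 = 926
68th selection = r + (68−1)·k = 222 + 67×926 = 222 + 62042 = 62264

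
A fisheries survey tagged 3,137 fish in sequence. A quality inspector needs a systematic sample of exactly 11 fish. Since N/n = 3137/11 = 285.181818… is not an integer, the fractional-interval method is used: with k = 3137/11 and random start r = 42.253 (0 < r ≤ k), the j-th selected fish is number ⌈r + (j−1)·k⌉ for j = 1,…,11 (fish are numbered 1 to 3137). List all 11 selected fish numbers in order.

43, 328, 613, 898, 1183, 1469, 1754, 2039, 2324, 2609, 2895

j=1: r + 0k = 42.253 → ⌈·⌉ = 43
j=2: r + 1k = 327.434818… → ⌈·⌉ = 328
j=3: r + 2k = 612.616636… → ⌈·⌉ = 613
j=4: r + 3k = 897.798454… → ⌈·⌉ = 898
j=5: r + 4k = 1182.980272… → ⌈·⌉ = 1183
j=6: r + 5k = 1468.162090… → ⌈·⌉ = 1469
j=7: r + 6k = 1753.343909… → ⌈·⌉ = 1754
j=8: r + 7k = 2038.525727… → ⌈·⌉ = 2039
j=9: r + 8k = 2323.707545… → ⌈·⌉ = 2324
j=10: r + 9k = 2608.889363… → ⌈·⌉ = 2609
j=11: r + 10k = 2894.071181… → ⌈·⌉ = 2895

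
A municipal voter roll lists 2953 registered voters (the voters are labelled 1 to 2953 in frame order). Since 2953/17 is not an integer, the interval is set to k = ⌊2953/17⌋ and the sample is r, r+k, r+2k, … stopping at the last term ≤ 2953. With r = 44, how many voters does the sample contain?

17

k = ⌊2953/17⌋ = 173
Achieved size = ⌊(2953 − 44)/173⌋ + 1 = ⌊2909/173⌋ + 1 = 16 + 1 = 17
(last selection: 44 + 16×173 = 2812 ≤ 2953; next would be 2985 > 2953)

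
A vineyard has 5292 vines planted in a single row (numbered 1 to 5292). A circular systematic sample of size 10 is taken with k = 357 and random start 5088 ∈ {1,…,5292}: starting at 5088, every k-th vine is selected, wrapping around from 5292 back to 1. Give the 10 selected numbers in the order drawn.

Selection 1: 5088
Selection 2: 5088 + 357 = 5445 → 5445 − 5292 = 153
Selection 3: 153 + 357 = 510
Selection 4: 510 + 357 = 867
Selection 5: 867 + 357 = 1224
Selection 6: 1224 + 357 = 1581
Selection 7: 1581 + 357 = 1938
Selection 8: 1938 + 357 = 2295
Selection 9: 2295 + 357 = 2652
Selection 10: 2652 + 357 = 3009

5088, 153, 510, 867, 1224, 1581, 1938, 2295, 2652, 3009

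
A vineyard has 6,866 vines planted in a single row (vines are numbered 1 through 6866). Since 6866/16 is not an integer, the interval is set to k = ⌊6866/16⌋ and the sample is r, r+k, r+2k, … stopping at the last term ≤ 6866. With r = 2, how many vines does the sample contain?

17

k = ⌊6866/16⌋ = 429
Achieved size = ⌊(6866 − 2)/429⌋ + 1 = ⌊6864/429⌋ + 1 = 16 + 1 = 17
(last selection: 2 + 16×429 = 6866 ≤ 6866; next would be 7295 > 6866)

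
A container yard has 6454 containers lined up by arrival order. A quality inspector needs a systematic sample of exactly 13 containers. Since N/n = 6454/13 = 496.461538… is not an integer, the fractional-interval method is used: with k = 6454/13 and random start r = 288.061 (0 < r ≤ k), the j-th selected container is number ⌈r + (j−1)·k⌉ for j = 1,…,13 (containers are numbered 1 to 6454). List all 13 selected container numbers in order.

j=1: r + 0k = 288.061 → ⌈·⌉ = 289
j=2: r + 1k = 784.522538… → ⌈·⌉ = 785
j=3: r + 2k = 1280.984076… → ⌈·⌉ = 1281
j=4: r + 3k = 1777.445615… → ⌈·⌉ = 1778
j=5: r + 4k = 2273.907153… → ⌈·⌉ = 2274
j=6: r + 5k = 2770.368692… → ⌈·⌉ = 2771
j=7: r + 6k = 3266.830230… → ⌈·⌉ = 3267
j=8: r + 7k = 3763.291769… → ⌈·⌉ = 3764
j=9: r + 8k = 4259.753307… → ⌈·⌉ = 4260
j=10: r + 9k = 4756.214846… → ⌈·⌉ = 4757
j=11: r + 10k = 5252.676384… → ⌈·⌉ = 5253
j=12: r + 11k = 5749.137923… → ⌈·⌉ = 5750
j=13: r + 12k = 6245.599461… → ⌈·⌉ = 6246

289, 785, 1281, 1778, 2274, 2771, 3267, 3764, 4260, 4757, 5253, 5750, 6246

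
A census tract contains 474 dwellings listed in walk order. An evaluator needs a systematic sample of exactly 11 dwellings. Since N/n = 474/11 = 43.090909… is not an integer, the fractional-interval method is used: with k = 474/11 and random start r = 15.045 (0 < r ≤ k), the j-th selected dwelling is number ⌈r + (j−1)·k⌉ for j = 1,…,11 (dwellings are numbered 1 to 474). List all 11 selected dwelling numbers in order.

16, 59, 102, 145, 188, 231, 274, 317, 360, 403, 446

j=1: r + 0k = 15.045 → ⌈·⌉ = 16
j=2: r + 1k = 58.135909… → ⌈·⌉ = 59
j=3: r + 2k = 101.226818… → ⌈·⌉ = 102
j=4: r + 3k = 144.317727… → ⌈·⌉ = 145
j=5: r + 4k = 187.408636… → ⌈·⌉ = 188
j=6: r + 5k = 230.499545… → ⌈·⌉ = 231
j=7: r + 6k = 273.590454… → ⌈·⌉ = 274
j=8: r + 7k = 316.681363… → ⌈·⌉ = 317
j=9: r + 8k = 359.772272… → ⌈·⌉ = 360
j=10: r + 9k = 402.863181… → ⌈·⌉ = 403
j=11: r + 10k = 445.954090… → ⌈·⌉ = 446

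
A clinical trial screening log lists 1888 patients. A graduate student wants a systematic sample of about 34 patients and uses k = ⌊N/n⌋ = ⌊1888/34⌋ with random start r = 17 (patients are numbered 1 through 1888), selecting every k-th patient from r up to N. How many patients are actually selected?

k = ⌊1888/34⌋ = 55
Achieved size = ⌊(1888 − 17)/55⌋ + 1 = ⌊1871/55⌋ + 1 = 34 + 1 = 35
(last selection: 17 + 34×55 = 1887 ≤ 1888; next would be 1942 > 1888)

35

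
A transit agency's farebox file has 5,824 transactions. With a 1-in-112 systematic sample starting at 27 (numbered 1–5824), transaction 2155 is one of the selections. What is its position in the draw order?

20

k = 112
position = (2155 − 27)/112 + 1 = 2128/112 + 1 = 19 + 1 = 20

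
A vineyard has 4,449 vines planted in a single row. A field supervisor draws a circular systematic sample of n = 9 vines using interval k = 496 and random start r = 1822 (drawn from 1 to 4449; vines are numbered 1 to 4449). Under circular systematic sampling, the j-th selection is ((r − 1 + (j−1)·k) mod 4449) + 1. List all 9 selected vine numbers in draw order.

Selection 1: 1822
Selection 2: 1822 + 496 = 2318
Selection 3: 2318 + 496 = 2814
Selection 4: 2814 + 496 = 3310
Selection 5: 3310 + 496 = 3806
Selection 6: 3806 + 496 = 4302
Selection 7: 4302 + 496 = 4798 → 4798 − 4449 = 349
Selection 8: 349 + 496 = 845
Selection 9: 845 + 496 = 1341

1822, 2318, 2814, 3310, 3806, 4302, 349, 845, 1341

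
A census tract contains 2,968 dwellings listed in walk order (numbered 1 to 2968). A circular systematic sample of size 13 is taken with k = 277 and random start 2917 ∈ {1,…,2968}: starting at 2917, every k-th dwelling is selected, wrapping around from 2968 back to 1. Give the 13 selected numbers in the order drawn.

Selection 1: 2917
Selection 2: 2917 + 277 = 3194 → 3194 − 2968 = 226
Selection 3: 226 + 277 = 503
Selection 4: 503 + 277 = 780
Selection 5: 780 + 277 = 1057
Selection 6: 1057 + 277 = 1334
Selection 7: 1334 + 277 = 1611
Selection 8: 1611 + 277 = 1888
Selection 9: 1888 + 277 = 2165
Selection 10: 2165 + 277 = 2442
Selection 11: 2442 + 277 = 2719
Selection 12: 2719 + 277 = 2996 → 2996 − 2968 = 28
Selection 13: 28 + 277 = 305

2917, 226, 503, 780, 1057, 1334, 1611, 1888, 2165, 2442, 2719, 28, 305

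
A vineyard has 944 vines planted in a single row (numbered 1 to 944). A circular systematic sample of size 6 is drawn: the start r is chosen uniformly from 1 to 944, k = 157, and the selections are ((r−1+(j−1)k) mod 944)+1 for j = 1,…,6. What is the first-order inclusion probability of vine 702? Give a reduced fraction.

3/472

For each position j, as r ranges over 1…944 the j-th selection hits every vine exactly once, so vine 702 is selected for exactly 6 of the 944 starts.
Inclusion probability = 6/944 = 3/472.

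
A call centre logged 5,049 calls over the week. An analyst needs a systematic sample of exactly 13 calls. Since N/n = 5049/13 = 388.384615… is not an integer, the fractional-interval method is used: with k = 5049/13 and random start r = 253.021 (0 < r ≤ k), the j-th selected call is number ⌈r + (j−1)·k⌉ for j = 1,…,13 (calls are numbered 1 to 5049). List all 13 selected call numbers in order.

254, 642, 1030, 1419, 1807, 2195, 2584, 2972, 3361, 3749, 4137, 4526, 4914

j=1: r + 0k = 253.021 → ⌈·⌉ = 254
j=2: r + 1k = 641.405615… → ⌈·⌉ = 642
j=3: r + 2k = 1029.790230… → ⌈·⌉ = 1030
j=4: r + 3k = 1418.174846… → ⌈·⌉ = 1419
j=5: r + 4k = 1806.559461… → ⌈·⌉ = 1807
j=6: r + 5k = 2194.944076… → ⌈·⌉ = 2195
j=7: r + 6k = 2583.328692… → ⌈·⌉ = 2584
j=8: r + 7k = 2971.713307… → ⌈·⌉ = 2972
j=9: r + 8k = 3360.097923… → ⌈·⌉ = 3361
j=10: r + 9k = 3748.482538… → ⌈·⌉ = 3749
j=11: r + 10k = 4136.867153… → ⌈·⌉ = 4137
j=12: r + 11k = 4525.251769… → ⌈·⌉ = 4526
j=13: r + 12k = 4913.636384… → ⌈·⌉ = 4914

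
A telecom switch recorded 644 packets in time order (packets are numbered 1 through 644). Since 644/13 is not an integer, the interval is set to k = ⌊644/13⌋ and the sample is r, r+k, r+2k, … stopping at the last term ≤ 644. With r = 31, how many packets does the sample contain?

13

k = ⌊644/13⌋ = 49
Achieved size = ⌊(644 − 31)/49⌋ + 1 = ⌊613/49⌋ + 1 = 12 + 1 = 13
(last selection: 31 + 12×49 = 619 ≤ 644; next would be 668 > 644)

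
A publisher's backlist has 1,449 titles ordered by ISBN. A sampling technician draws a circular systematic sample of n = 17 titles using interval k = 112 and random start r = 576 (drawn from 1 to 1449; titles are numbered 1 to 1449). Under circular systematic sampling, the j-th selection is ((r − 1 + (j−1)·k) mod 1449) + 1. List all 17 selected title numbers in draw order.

576, 688, 800, 912, 1024, 1136, 1248, 1360, 23, 135, 247, 359, 471, 583, 695, 807, 919

Selection 1: 576
Selection 2: 576 + 112 = 688
Selection 3: 688 + 112 = 800
Selection 4: 800 + 112 = 912
Selection 5: 912 + 112 = 1024
Selection 6: 1024 + 112 = 1136
Selection 7: 1136 + 112 = 1248
Selection 8: 1248 + 112 = 1360
Selection 9: 1360 + 112 = 1472 → 1472 − 1449 = 23
Selection 10: 23 + 112 = 135
Selection 11: 135 + 112 = 247
Selection 12: 247 + 112 = 359
Selection 13: 359 + 112 = 471
Selection 14: 471 + 112 = 583
Selection 15: 583 + 112 = 695
Selection 16: 695 + 112 = 807
Selection 17: 807 + 112 = 919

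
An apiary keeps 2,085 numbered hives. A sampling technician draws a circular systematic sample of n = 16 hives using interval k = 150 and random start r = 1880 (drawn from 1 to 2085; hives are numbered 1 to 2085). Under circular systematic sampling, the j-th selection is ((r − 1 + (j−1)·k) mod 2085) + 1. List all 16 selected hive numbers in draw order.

1880, 2030, 95, 245, 395, 545, 695, 845, 995, 1145, 1295, 1445, 1595, 1745, 1895, 2045

Selection 1: 1880
Selection 2: 1880 + 150 = 2030
Selection 3: 2030 + 150 = 2180 → 2180 − 2085 = 95
Selection 4: 95 + 150 = 245
Selection 5: 245 + 150 = 395
Selection 6: 395 + 150 = 545
Selection 7: 545 + 150 = 695
Selection 8: 695 + 150 = 845
Selection 9: 845 + 150 = 995
Selection 10: 995 + 150 = 1145
Selection 11: 1145 + 150 = 1295
Selection 12: 1295 + 150 = 1445
Selection 13: 1445 + 150 = 1595
Selection 14: 1595 + 150 = 1745
Selection 15: 1745 + 150 = 1895
Selection 16: 1895 + 150 = 2045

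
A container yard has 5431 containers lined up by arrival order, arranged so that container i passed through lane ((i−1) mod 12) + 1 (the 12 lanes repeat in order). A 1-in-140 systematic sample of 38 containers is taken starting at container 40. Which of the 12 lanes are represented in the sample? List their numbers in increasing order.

Consecutive selections differ by k = 140, so their lane numbers differ by 140 mod 12 = 8.
gcd(140, 12) = 4, so the sample visits 12/4 = 3 distinct residues mod 12.
Start 40 is lane 4; the lanes hit are 4, 8, 12.

4, 8, 12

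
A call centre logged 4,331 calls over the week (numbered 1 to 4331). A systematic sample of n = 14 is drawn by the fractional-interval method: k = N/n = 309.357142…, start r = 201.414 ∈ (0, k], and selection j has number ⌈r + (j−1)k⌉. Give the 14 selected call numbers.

j=1: r + 0k = 201.414 → ⌈·⌉ = 202
j=2: r + 1k = 510.771142… → ⌈·⌉ = 511
j=3: r + 2k = 820.128285… → ⌈·⌉ = 821
j=4: r + 3k = 1129.485428… → ⌈·⌉ = 1130
j=5: r + 4k = 1438.842571… → ⌈·⌉ = 1439
j=6: r + 5k = 1748.199714… → ⌈·⌉ = 1749
j=7: r + 6k = 2057.556857… → ⌈·⌉ = 2058
j=8: r + 7k = 2366.914 → ⌈·⌉ = 2367
j=9: r + 8k = 2676.271142… → ⌈·⌉ = 2677
j=10: r + 9k = 2985.628285… → ⌈·⌉ = 2986
j=11: r + 10k = 3294.985428… → ⌈·⌉ = 3295
j=12: r + 11k = 3604.342571… → ⌈·⌉ = 3605
j=13: r + 12k = 3913.699714… → ⌈·⌉ = 3914
j=14: r + 13k = 4223.056857… → ⌈·⌉ = 4224

202, 511, 821, 1130, 1439, 1749, 2058, 2367, 2677, 2986, 3295, 3605, 3914, 4224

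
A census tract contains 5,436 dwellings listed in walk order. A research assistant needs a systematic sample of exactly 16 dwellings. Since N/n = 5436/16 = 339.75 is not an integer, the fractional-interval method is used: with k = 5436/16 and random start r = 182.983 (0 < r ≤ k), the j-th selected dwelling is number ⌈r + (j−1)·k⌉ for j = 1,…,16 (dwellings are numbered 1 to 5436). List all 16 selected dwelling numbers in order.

j=1: r + 0k = 182.983 → ⌈·⌉ = 183
j=2: r + 1k = 522.733 → ⌈·⌉ = 523
j=3: r + 2k = 862.483 → ⌈·⌉ = 863
j=4: r + 3k = 1202.233 → ⌈·⌉ = 1203
j=5: r + 4k = 1541.983 → ⌈·⌉ = 1542
j=6: r + 5k = 1881.733 → ⌈·⌉ = 1882
j=7: r + 6k = 2221.483 → ⌈·⌉ = 2222
j=8: r + 7k = 2561.233 → ⌈·⌉ = 2562
j=9: r + 8k = 2900.983 → ⌈·⌉ = 2901
j=10: r + 9k = 3240.733 → ⌈·⌉ = 3241
j=11: r + 10k = 3580.483 → ⌈·⌉ = 3581
j=12: r + 11k = 3920.233 → ⌈·⌉ = 3921
j=13: r + 12k = 4259.983 → ⌈·⌉ = 4260
j=14: r + 13k = 4599.733 → ⌈·⌉ = 4600
j=15: r + 14k = 4939.483 → ⌈·⌉ = 4940
j=16: r + 15k = 5279.233 → ⌈·⌉ = 5280

183, 523, 863, 1203, 1542, 1882, 2222, 2562, 2901, 3241, 3581, 3921, 4260, 4600, 4940, 5280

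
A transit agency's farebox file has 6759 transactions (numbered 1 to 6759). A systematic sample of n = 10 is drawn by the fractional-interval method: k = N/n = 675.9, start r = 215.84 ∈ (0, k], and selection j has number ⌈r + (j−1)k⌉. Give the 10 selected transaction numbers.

216, 892, 1568, 2244, 2920, 3596, 4272, 4948, 5624, 6299

j=1: r + 0k = 215.84 → ⌈·⌉ = 216
j=2: r + 1k = 891.74 → ⌈·⌉ = 892
j=3: r + 2k = 1567.64 → ⌈·⌉ = 1568
j=4: r + 3k = 2243.54 → ⌈·⌉ = 2244
j=5: r + 4k = 2919.44 → ⌈·⌉ = 2920
j=6: r + 5k = 3595.34 → ⌈·⌉ = 3596
j=7: r + 6k = 4271.24 → ⌈·⌉ = 4272
j=8: r + 7k = 4947.14 → ⌈·⌉ = 4948
j=9: r + 8k = 5623.04 → ⌈·⌉ = 5624
j=10: r + 9k = 6298.94 → ⌈·⌉ = 6299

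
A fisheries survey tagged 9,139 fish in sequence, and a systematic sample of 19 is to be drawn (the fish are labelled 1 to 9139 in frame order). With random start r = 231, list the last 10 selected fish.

4560, 5041, 5522, 6003, 6484, 6965, 7446, 7927, 8408, 8889

k = N/n = 9139/19 = 481
10th selection = 231 + 9×481 = 4560
11th: 4560 + 481 = 5041
12th: 5041 + 481 = 5522
13th: 5522 + 481 = 6003
14th: 6003 + 481 = 6484
15th: 6484 + 481 = 6965
16th: 6965 + 481 = 7446
17th: 7446 + 481 = 7927
18th: 7927 + 481 = 8408
19th: 8408 + 481 = 8889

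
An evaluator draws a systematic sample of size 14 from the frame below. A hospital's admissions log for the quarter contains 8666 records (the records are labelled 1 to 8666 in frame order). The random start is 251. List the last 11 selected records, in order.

k = N/n = 8666/14 = 619
4th selection = 251 + 3×619 = 2108
5th: 2108 + 619 = 2727
6th: 2727 + 619 = 3346
7th: 3346 + 619 = 3965
8th: 3965 + 619 = 4584
9th: 4584 + 619 = 5203
10th: 5203 + 619 = 5822
11th: 5822 + 619 = 6441
12th: 6441 + 619 = 7060
13th: 7060 + 619 = 7679
14th: 7679 + 619 = 8298

2108, 2727, 3346, 3965, 4584, 5203, 5822, 6441, 7060, 7679, 8298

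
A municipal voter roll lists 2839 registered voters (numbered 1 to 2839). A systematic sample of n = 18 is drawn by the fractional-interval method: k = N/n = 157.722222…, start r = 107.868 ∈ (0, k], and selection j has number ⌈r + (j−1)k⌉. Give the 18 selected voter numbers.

j=1: r + 0k = 107.868 → ⌈·⌉ = 108
j=2: r + 1k = 265.590222… → ⌈·⌉ = 266
j=3: r + 2k = 423.312444… → ⌈·⌉ = 424
j=4: r + 3k = 581.034666… → ⌈·⌉ = 582
j=5: r + 4k = 738.756888… → ⌈·⌉ = 739
j=6: r + 5k = 896.479111… → ⌈·⌉ = 897
j=7: r + 6k = 1054.201333… → ⌈·⌉ = 1055
j=8: r + 7k = 1211.923555… → ⌈·⌉ = 1212
j=9: r + 8k = 1369.645777… → ⌈·⌉ = 1370
j=10: r + 9k = 1527.368 → ⌈·⌉ = 1528
j=11: r + 10k = 1685.090222… → ⌈·⌉ = 1686
j=12: r + 11k = 1842.812444… → ⌈·⌉ = 1843
j=13: r + 12k = 2000.534666… → ⌈·⌉ = 2001
j=14: r + 13k = 2158.256888… → ⌈·⌉ = 2159
j=15: r + 14k = 2315.979111… → ⌈·⌉ = 2316
j=16: r + 15k = 2473.701333… → ⌈·⌉ = 2474
j=17: r + 16k = 2631.423555… → ⌈·⌉ = 2632
j=18: r + 17k = 2789.145777… → ⌈·⌉ = 2790

108, 266, 424, 582, 739, 897, 1055, 1212, 1370, 1528, 1686, 1843, 2001, 2159, 2316, 2474, 2632, 2790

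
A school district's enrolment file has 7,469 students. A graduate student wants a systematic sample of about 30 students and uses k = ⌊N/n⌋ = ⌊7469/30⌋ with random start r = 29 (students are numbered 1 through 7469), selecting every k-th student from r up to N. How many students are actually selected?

k = ⌊7469/30⌋ = 248
Achieved size = ⌊(7469 − 29)/248⌋ + 1 = ⌊7440/248⌋ + 1 = 30 + 1 = 31
(last selection: 29 + 30×248 = 7469 ≤ 7469; next would be 7717 > 7469)

31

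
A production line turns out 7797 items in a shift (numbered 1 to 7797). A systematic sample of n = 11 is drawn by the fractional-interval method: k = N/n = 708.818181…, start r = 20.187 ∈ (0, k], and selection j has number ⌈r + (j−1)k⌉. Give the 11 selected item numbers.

21, 730, 1438, 2147, 2856, 3565, 4274, 4982, 5691, 6400, 7109

j=1: r + 0k = 20.187 → ⌈·⌉ = 21
j=2: r + 1k = 729.005181… → ⌈·⌉ = 730
j=3: r + 2k = 1437.823363… → ⌈·⌉ = 1438
j=4: r + 3k = 2146.641545… → ⌈·⌉ = 2147
j=5: r + 4k = 2855.459727… → ⌈·⌉ = 2856
j=6: r + 5k = 3564.277909… → ⌈·⌉ = 3565
j=7: r + 6k = 4273.096090… → ⌈·⌉ = 4274
j=8: r + 7k = 4981.914272… → ⌈·⌉ = 4982
j=9: r + 8k = 5690.732454… → ⌈·⌉ = 5691
j=10: r + 9k = 6399.550636… → ⌈·⌉ = 6400
j=11: r + 10k = 7108.368818… → ⌈·⌉ = 7109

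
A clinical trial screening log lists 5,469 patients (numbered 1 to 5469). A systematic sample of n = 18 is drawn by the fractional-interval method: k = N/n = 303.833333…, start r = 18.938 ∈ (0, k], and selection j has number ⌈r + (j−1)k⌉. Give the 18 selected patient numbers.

19, 323, 627, 931, 1235, 1539, 1842, 2146, 2450, 2754, 3058, 3362, 3665, 3969, 4273, 4577, 4881, 5185

j=1: r + 0k = 18.938 → ⌈·⌉ = 19
j=2: r + 1k = 322.771333… → ⌈·⌉ = 323
j=3: r + 2k = 626.604666… → ⌈·⌉ = 627
j=4: r + 3k = 930.438 → ⌈·⌉ = 931
j=5: r + 4k = 1234.271333… → ⌈·⌉ = 1235
j=6: r + 5k = 1538.104666… → ⌈·⌉ = 1539
j=7: r + 6k = 1841.938 → ⌈·⌉ = 1842
j=8: r + 7k = 2145.771333… → ⌈·⌉ = 2146
j=9: r + 8k = 2449.604666… → ⌈·⌉ = 2450
j=10: r + 9k = 2753.438 → ⌈·⌉ = 2754
j=11: r + 10k = 3057.271333… → ⌈·⌉ = 3058
j=12: r + 11k = 3361.104666… → ⌈·⌉ = 3362
j=13: r + 12k = 3664.938 → ⌈·⌉ = 3665
j=14: r + 13k = 3968.771333… → ⌈·⌉ = 3969
j=15: r + 14k = 4272.604666… → ⌈·⌉ = 4273
j=16: r + 15k = 4576.438 → ⌈·⌉ = 4577
j=17: r + 16k = 4880.271333… → ⌈·⌉ = 4881
j=18: r + 17k = 5184.104666… → ⌈·⌉ = 5185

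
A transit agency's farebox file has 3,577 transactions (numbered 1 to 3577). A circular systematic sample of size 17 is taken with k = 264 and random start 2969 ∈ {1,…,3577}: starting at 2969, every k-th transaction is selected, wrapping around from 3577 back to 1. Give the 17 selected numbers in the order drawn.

2969, 3233, 3497, 184, 448, 712, 976, 1240, 1504, 1768, 2032, 2296, 2560, 2824, 3088, 3352, 39

Selection 1: 2969
Selection 2: 2969 + 264 = 3233
Selection 3: 3233 + 264 = 3497
Selection 4: 3497 + 264 = 3761 → 3761 − 3577 = 184
Selection 5: 184 + 264 = 448
Selection 6: 448 + 264 = 712
Selection 7: 712 + 264 = 976
Selection 8: 976 + 264 = 1240
Selection 9: 1240 + 264 = 1504
Selection 10: 1504 + 264 = 1768
Selection 11: 1768 + 264 = 2032
Selection 12: 2032 + 264 = 2296
Selection 13: 2296 + 264 = 2560
Selection 14: 2560 + 264 = 2824
Selection 15: 2824 + 264 = 3088
Selection 16: 3088 + 264 = 3352
Selection 17: 3352 + 264 = 3616 → 3616 − 3577 = 39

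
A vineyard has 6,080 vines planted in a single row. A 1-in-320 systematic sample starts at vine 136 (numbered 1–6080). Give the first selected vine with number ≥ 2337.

k = 320
Steps past start: ⌈(2337 − 136)/320⌉ = ⌈2201/320⌉ = 7
Selected vine: 136 + 7×320 = 2376

2376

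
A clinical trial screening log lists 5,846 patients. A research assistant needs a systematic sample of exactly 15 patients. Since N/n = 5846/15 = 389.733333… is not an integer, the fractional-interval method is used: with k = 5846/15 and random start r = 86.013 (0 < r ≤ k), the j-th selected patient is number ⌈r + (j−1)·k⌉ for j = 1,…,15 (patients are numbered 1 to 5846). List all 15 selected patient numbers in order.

87, 476, 866, 1256, 1645, 2035, 2425, 2815, 3204, 3594, 3984, 4374, 4763, 5153, 5543

j=1: r + 0k = 86.013 → ⌈·⌉ = 87
j=2: r + 1k = 475.746333… → ⌈·⌉ = 476
j=3: r + 2k = 865.479666… → ⌈·⌉ = 866
j=4: r + 3k = 1255.213 → ⌈·⌉ = 1256
j=5: r + 4k = 1644.946333… → ⌈·⌉ = 1645
j=6: r + 5k = 2034.679666… → ⌈·⌉ = 2035
j=7: r + 6k = 2424.413 → ⌈·⌉ = 2425
j=8: r + 7k = 2814.146333… → ⌈·⌉ = 2815
j=9: r + 8k = 3203.879666… → ⌈·⌉ = 3204
j=10: r + 9k = 3593.613 → ⌈·⌉ = 3594
j=11: r + 10k = 3983.346333… → ⌈·⌉ = 3984
j=12: r + 11k = 4373.079666… → ⌈·⌉ = 4374
j=13: r + 12k = 4762.813 → ⌈·⌉ = 4763
j=14: r + 13k = 5152.546333… → ⌈·⌉ = 5153
j=15: r + 14k = 5542.279666… → ⌈·⌉ = 5543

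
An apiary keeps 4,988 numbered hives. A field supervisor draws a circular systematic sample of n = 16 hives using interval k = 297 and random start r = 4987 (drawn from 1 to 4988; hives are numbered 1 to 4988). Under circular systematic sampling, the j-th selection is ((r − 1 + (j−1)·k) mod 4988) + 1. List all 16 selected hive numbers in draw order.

Selection 1: 4987
Selection 2: 4987 + 297 = 5284 → 5284 − 4988 = 296
Selection 3: 296 + 297 = 593
Selection 4: 593 + 297 = 890
Selection 5: 890 + 297 = 1187
Selection 6: 1187 + 297 = 1484
Selection 7: 1484 + 297 = 1781
Selection 8: 1781 + 297 = 2078
Selection 9: 2078 + 297 = 2375
Selection 10: 2375 + 297 = 2672
Selection 11: 2672 + 297 = 2969
Selection 12: 2969 + 297 = 3266
Selection 13: 3266 + 297 = 3563
Selection 14: 3563 + 297 = 3860
Selection 15: 3860 + 297 = 4157
Selection 16: 4157 + 297 = 4454

4987, 296, 593, 890, 1187, 1484, 1781, 2078, 2375, 2672, 2969, 3266, 3563, 3860, 4157, 4454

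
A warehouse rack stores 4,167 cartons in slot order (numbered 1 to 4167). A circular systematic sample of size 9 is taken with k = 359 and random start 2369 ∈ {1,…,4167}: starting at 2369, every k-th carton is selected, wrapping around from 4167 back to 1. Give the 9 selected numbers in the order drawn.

Selection 1: 2369
Selection 2: 2369 + 359 = 2728
Selection 3: 2728 + 359 = 3087
Selection 4: 3087 + 359 = 3446
Selection 5: 3446 + 359 = 3805
Selection 6: 3805 + 359 = 4164
Selection 7: 4164 + 359 = 4523 → 4523 − 4167 = 356
Selection 8: 356 + 359 = 715
Selection 9: 715 + 359 = 1074

2369, 2728, 3087, 3446, 3805, 4164, 356, 715, 1074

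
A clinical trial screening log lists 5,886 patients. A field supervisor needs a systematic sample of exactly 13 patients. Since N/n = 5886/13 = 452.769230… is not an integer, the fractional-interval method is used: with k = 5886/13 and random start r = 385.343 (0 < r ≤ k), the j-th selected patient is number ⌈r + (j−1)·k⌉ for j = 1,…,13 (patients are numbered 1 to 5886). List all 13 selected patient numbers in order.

j=1: r + 0k = 385.343 → ⌈·⌉ = 386
j=2: r + 1k = 838.112230… → ⌈·⌉ = 839
j=3: r + 2k = 1290.881461… → ⌈·⌉ = 1291
j=4: r + 3k = 1743.650692… → ⌈·⌉ = 1744
j=5: r + 4k = 2196.419923… → ⌈·⌉ = 2197
j=6: r + 5k = 2649.189153… → ⌈·⌉ = 2650
j=7: r + 6k = 3101.958384… → ⌈·⌉ = 3102
j=8: r + 7k = 3554.727615… → ⌈·⌉ = 3555
j=9: r + 8k = 4007.496846… → ⌈·⌉ = 4008
j=10: r + 9k = 4460.266076… → ⌈·⌉ = 4461
j=11: r + 10k = 4913.035307… → ⌈·⌉ = 4914
j=12: r + 11k = 5365.804538… → ⌈·⌉ = 5366
j=13: r + 12k = 5818.573769… → ⌈·⌉ = 5819

386, 839, 1291, 1744, 2197, 2650, 3102, 3555, 4008, 4461, 4914, 5366, 5819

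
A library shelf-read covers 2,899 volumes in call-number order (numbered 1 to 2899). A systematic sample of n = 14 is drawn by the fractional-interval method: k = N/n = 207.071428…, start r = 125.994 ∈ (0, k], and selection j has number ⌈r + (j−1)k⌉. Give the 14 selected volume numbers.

126, 334, 541, 748, 955, 1162, 1369, 1576, 1783, 1990, 2197, 2404, 2611, 2818

j=1: r + 0k = 125.994 → ⌈·⌉ = 126
j=2: r + 1k = 333.065428… → ⌈·⌉ = 334
j=3: r + 2k = 540.136857… → ⌈·⌉ = 541
j=4: r + 3k = 747.208285… → ⌈·⌉ = 748
j=5: r + 4k = 954.279714… → ⌈·⌉ = 955
j=6: r + 5k = 1161.351142… → ⌈·⌉ = 1162
j=7: r + 6k = 1368.422571… → ⌈·⌉ = 1369
j=8: r + 7k = 1575.494 → ⌈·⌉ = 1576
j=9: r + 8k = 1782.565428… → ⌈·⌉ = 1783
j=10: r + 9k = 1989.636857… → ⌈·⌉ = 1990
j=11: r + 10k = 2196.708285… → ⌈·⌉ = 2197
j=12: r + 11k = 2403.779714… → ⌈·⌉ = 2404
j=13: r + 12k = 2610.851142… → ⌈·⌉ = 2611
j=14: r + 13k = 2817.922571… → ⌈·⌉ = 2818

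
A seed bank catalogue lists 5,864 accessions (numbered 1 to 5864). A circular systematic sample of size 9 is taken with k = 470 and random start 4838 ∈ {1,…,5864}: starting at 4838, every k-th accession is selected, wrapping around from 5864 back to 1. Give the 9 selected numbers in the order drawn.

4838, 5308, 5778, 384, 854, 1324, 1794, 2264, 2734

Selection 1: 4838
Selection 2: 4838 + 470 = 5308
Selection 3: 5308 + 470 = 5778
Selection 4: 5778 + 470 = 6248 → 6248 − 5864 = 384
Selection 5: 384 + 470 = 854
Selection 6: 854 + 470 = 1324
Selection 7: 1324 + 470 = 1794
Selection 8: 1794 + 470 = 2264
Selection 9: 2264 + 470 = 2734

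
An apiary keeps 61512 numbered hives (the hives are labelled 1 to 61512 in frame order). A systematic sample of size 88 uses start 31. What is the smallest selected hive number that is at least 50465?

51058

k = 61512/88 = 699
Steps past start: ⌈(50465 − 31)/699⌉ = ⌈50434/699⌉ = 73
Selected hive: 31 + 73×699 = 51058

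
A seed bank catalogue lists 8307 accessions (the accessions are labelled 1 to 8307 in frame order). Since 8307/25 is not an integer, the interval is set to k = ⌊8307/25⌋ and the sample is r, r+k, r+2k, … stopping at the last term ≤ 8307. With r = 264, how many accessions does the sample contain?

25

k = ⌊8307/25⌋ = 332
Achieved size = ⌊(8307 − 264)/332⌋ + 1 = ⌊8043/332⌋ + 1 = 24 + 1 = 25
(last selection: 264 + 24×332 = 8232 ≤ 8307; next would be 8564 > 8307)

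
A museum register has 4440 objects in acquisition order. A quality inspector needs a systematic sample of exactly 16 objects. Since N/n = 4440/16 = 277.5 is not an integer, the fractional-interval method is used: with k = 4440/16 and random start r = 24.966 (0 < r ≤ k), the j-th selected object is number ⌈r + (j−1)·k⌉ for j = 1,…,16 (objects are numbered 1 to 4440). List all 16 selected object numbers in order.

j=1: r + 0k = 24.966 → ⌈·⌉ = 25
j=2: r + 1k = 302.466 → ⌈·⌉ = 303
j=3: r + 2k = 579.966 → ⌈·⌉ = 580
j=4: r + 3k = 857.466 → ⌈·⌉ = 858
j=5: r + 4k = 1134.966 → ⌈·⌉ = 1135
j=6: r + 5k = 1412.466 → ⌈·⌉ = 1413
j=7: r + 6k = 1689.966 → ⌈·⌉ = 1690
j=8: r + 7k = 1967.466 → ⌈·⌉ = 1968
j=9: r + 8k = 2244.966 → ⌈·⌉ = 2245
j=10: r + 9k = 2522.466 → ⌈·⌉ = 2523
j=11: r + 10k = 2799.966 → ⌈·⌉ = 2800
j=12: r + 11k = 3077.466 → ⌈·⌉ = 3078
j=13: r + 12k = 3354.966 → ⌈·⌉ = 3355
j=14: r + 13k = 3632.466 → ⌈·⌉ = 3633
j=15: r + 14k = 3909.966 → ⌈·⌉ = 3910
j=16: r + 15k = 4187.466 → ⌈·⌉ = 4188

25, 303, 580, 858, 1135, 1413, 1690, 1968, 2245, 2523, 2800, 3078, 3355, 3633, 3910, 4188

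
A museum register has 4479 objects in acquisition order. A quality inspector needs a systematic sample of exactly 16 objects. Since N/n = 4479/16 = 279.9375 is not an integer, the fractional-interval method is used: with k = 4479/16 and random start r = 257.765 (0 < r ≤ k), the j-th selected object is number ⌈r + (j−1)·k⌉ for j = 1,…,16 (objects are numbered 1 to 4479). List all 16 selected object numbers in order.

258, 538, 818, 1098, 1378, 1658, 1938, 2218, 2498, 2778, 3058, 3338, 3618, 3897, 4177, 4457

j=1: r + 0k = 257.765 → ⌈·⌉ = 258
j=2: r + 1k = 537.7025 → ⌈·⌉ = 538
j=3: r + 2k = 817.64 → ⌈·⌉ = 818
j=4: r + 3k = 1097.5775 → ⌈·⌉ = 1098
j=5: r + 4k = 1377.515 → ⌈·⌉ = 1378
j=6: r + 5k = 1657.4525 → ⌈·⌉ = 1658
j=7: r + 6k = 1937.39 → ⌈·⌉ = 1938
j=8: r + 7k = 2217.3275 → ⌈·⌉ = 2218
j=9: r + 8k = 2497.265 → ⌈·⌉ = 2498
j=10: r + 9k = 2777.2025 → ⌈·⌉ = 2778
j=11: r + 10k = 3057.14 → ⌈·⌉ = 3058
j=12: r + 11k = 3337.0775 → ⌈·⌉ = 3338
j=13: r + 12k = 3617.015 → ⌈·⌉ = 3618
j=14: r + 13k = 3896.9525 → ⌈·⌉ = 3897
j=15: r + 14k = 4176.89 → ⌈·⌉ = 4177
j=16: r + 15k = 4456.8275 → ⌈·⌉ = 4457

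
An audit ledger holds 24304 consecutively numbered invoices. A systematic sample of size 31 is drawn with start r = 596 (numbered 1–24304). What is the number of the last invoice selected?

k = 24304/31 = 784
31st selection = r + (31−1)·k = 596 + 30×784 = 596 + 23520 = 24116

24116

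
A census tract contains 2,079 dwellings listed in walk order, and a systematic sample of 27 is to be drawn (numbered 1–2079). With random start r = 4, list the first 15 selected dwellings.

k = N/n = 2079/27 = 77
dwelling 1: 4
dwelling 2: 4 + 77 = 81
dwelling 3: 81 + 77 = 158
dwelling 4: 158 + 77 = 235
dwelling 5: 235 + 77 = 312
dwelling 6: 312 + 77 = 389
dwelling 7: 389 + 77 = 466
dwelling 8: 466 + 77 = 543
dwelling 9: 543 + 77 = 620
dwelling 10: 620 + 77 = 697
dwelling 11: 697 + 77 = 774
dwelling 12: 774 + 77 = 851
dwelling 13: 851 + 77 = 928
dwelling 14: 928 + 77 = 1005
dwelling 15: 1005 + 77 = 1082

4, 81, 158, 235, 312, 389, 466, 543, 620, 697, 774, 851, 928, 1005, 1082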